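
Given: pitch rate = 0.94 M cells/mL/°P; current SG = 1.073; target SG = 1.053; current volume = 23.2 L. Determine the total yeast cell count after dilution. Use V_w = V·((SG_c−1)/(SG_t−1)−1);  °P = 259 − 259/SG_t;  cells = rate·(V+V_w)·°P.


V_w = 23.2·((1.073−1)/(1.053−1)−1) = 8.7547
V_final = 23.2 + 8.7547 = 31.9547
°P = 259 − 259/1.053 = 13.0361
cells = 0.94·31.9547·13.0361

391.5706 billion cells


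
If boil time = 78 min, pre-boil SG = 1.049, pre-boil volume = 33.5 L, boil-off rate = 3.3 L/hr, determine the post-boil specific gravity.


V_post = V_pre − rate·(t/60);  SG_post = 1 + (SG_pre−1)·V_pre/V_post
V_post = 33.5 − 3.3·(78/60) = 29.2100
SG_post = 1 + (1.049 − 1)·33.5/29.2100

1.0562


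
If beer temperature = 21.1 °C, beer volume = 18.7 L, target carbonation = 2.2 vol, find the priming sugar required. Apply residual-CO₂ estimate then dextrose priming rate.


residual = 14.695·(0.01821 + 0.09011·e^(−0.04·T));  sugar = (target − residual)·4.0·V
residual = 14.695·(0.01821 + 0.09011·e^(−0.04·21.1)) = 0.8370
sugar = (2.2 − 0.8370)·4.0·18.7

101.9546 g


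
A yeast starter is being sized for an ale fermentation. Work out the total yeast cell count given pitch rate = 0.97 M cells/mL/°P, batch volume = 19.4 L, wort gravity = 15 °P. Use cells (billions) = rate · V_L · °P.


cells = 0.97 · 19.4 · 15

282.2700 billion cells


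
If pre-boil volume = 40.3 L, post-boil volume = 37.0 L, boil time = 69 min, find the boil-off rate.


rate = (V_pre − V_post) / (t_min/60)
rate = (40.3 − 37.0) / (69/60)

2.8696 L/hr


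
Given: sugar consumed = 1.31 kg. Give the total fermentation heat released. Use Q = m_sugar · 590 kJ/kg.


Q = 1.31 · 590

772.9000 kJ


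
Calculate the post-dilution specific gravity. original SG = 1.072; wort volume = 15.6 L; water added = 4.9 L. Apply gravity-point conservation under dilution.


SG_new = 1 + (SG_old − 1)·V_old/(V_old + V_water)
pts = (1.072 − 1)·1000·15.6/(15.6 + 4.9) = 54.7902
SG_new = 1 + 54.7902/1000

1.0548


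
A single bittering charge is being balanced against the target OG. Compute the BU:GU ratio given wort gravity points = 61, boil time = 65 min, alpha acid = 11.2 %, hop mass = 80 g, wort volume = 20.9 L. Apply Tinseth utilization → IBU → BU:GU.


U = 1.65·0.000125^(GP/1000)·(1−e^(−0.04t))/4.15;  IBU = (α/100)·m·U·1000/V;  BU:GU = IBU/GP
U = 1.65·0.000125^(61/1000)·(1−e^(−0.04·65))/4.15 = 0.2127
IBU = (11.2/100)·80·0.2127·1000/20.9 = 91.1993
BU:GU = 91.1993/61

1.4951


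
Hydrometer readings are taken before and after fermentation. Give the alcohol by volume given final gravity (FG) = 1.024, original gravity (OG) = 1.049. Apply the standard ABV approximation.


ABV = (OG − FG) · 131.25
ABV = (1.049 − 1.024) · 131.25

3.2812 % ABV


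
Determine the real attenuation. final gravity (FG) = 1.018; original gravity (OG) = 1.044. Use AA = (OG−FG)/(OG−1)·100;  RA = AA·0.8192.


AA = (1.044 − 1.018)/(1.044 − 1)·100 = 59.0909
RA = 59.0909·0.8192

48.4073 %


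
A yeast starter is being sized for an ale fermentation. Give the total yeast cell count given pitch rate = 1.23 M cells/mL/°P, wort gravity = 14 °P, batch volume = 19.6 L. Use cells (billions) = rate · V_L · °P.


cells = 1.23 · 19.6 · 14

337.5120 billion cells


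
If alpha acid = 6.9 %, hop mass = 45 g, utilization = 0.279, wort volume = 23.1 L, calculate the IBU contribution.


IBU = (α/100)·mass·U·1000 / V
IBU = (6.9/100)·45·0.279·1000 / 23.1

37.5019 IBU


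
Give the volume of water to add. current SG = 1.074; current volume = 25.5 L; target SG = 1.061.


V_water = V·((SG_curr − 1)/(SG_target − 1) − 1)
V_water = 25.5·((1.074 − 1)/(1.061 − 1) − 1)

5.4344 L


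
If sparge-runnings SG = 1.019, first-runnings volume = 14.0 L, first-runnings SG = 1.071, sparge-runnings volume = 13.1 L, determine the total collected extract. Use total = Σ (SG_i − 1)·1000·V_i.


first = (1.071 − 1)·1000·14.0 = 994.0000
sparge = (1.019 − 1)·1000·13.1 = 248.9000
total = 994.0000 + 248.9000

1242.9000 gravity·L


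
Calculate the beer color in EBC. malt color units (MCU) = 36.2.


SRM = 1.4922·MCU^0.6859;  EBC = SRM·1.97
SRM = 1.4922·36.2^0.6859 = 17.4963
EBC = 17.4963·1.97

34.4676 EBC


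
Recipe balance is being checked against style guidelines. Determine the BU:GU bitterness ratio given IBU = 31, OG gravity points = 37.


BU:GU = IBU / OG_points
BU:GU = 31 / 37

0.8378


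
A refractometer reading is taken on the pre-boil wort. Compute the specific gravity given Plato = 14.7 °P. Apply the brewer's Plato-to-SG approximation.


SG = 259/(259 − P)
SG = 259/(259 − 14.7)

1.0602


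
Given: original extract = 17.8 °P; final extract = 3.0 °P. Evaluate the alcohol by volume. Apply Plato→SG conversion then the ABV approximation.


SG = 259/(259 − P);  ABV = (OG − FG)·131.25
OG = 259/(259 − 17.8) = 1.0738
FG = 259/(259 − 3.0) = 1.0117
ABV = (1.0738 − 1.0117)·131.25

8.1479 % ABV


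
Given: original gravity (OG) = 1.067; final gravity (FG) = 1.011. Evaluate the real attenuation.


AA = (OG−FG)/(OG−1)·100;  RA = AA·0.8192
AA = (1.067 − 1.011)/(1.067 − 1)·100 = 83.5821
RA = 83.5821·0.8192

68.4704 %


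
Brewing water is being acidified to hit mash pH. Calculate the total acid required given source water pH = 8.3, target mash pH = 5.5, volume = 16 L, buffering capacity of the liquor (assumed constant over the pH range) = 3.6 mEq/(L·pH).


acid = buffering capacity · (pH_source − pH_target) · V
acid = 3.6 · (8.3 − 5.5) · 16

161.2800 mEq


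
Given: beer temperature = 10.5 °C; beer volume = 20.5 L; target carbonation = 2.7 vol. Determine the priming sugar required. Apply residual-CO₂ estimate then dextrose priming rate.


residual = 14.695·(0.01821 + 0.09011·e^(−0.04·T));  sugar = (target − residual)·4.0·V
residual = 14.695·(0.01821 + 0.09011·e^(−0.04·10.5)) = 1.1376
sugar = (2.7 − 1.1376)·4.0·20.5

128.1139 g


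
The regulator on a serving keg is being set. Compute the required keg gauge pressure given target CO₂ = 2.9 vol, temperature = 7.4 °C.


psi = vols/(0.01821 + 0.09011·e^(−0.04·T)) − 14.695
psi = 2.9/(0.01821 + 0.09011·e^(−0.04·7.4)) − 14.695

19.3295 psi


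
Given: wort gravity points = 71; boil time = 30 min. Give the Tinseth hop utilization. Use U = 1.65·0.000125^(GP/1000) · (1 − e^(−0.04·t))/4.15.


bigness = 1.65·0.000125^(71/1000) = 0.8717
boil_factor = (1 − e^(−0.04·30))/4.15 = 0.1684
U = 0.8717 · 0.1684

0.1468


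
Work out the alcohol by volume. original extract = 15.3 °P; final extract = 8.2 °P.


SG = 259/(259 − P);  ABV = (OG − FG)·131.25
OG = 259/(259 − 15.3) = 1.0628
FG = 259/(259 − 8.2) = 1.0327
ABV = (1.0628 − 1.0327)·131.25

3.9489 % ABV


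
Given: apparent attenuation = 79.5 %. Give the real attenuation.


RA = AA · 0.8192
RA = 79.5 · 0.8192

65.1264 %


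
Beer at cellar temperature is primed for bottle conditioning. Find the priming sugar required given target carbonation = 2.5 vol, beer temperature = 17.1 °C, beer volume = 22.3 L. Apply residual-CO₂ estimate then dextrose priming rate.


residual = 14.695·(0.01821 + 0.09011·e^(−0.04·T));  sugar = (target − residual)·4.0·V
residual = 14.695·(0.01821 + 0.09011·e^(−0.04·17.1)) = 0.9358
sugar = (2.5 − 0.9358)·4.0·22.3

139.5299 g


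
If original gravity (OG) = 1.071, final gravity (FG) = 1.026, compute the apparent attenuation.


AA = (OG − FG)/(OG − 1) · 100
AA = (1.071 − 1.026)/(1.071 − 1) · 100

63.3803 %


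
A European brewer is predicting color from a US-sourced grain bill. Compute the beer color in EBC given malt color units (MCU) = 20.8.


SRM = 1.4922·MCU^0.6859;  EBC = SRM·1.97
SRM = 1.4922·20.8^0.6859 = 11.9643
EBC = 11.9643·1.97

23.5696 EBC


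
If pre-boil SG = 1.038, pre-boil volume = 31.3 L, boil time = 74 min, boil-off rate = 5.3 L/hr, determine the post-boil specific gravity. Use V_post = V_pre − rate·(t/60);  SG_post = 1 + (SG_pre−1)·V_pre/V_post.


V_post = 31.3 − 5.3·(74/60) = 24.7633
SG_post = 1 + (1.038 − 1)·31.3/24.7633

1.0480


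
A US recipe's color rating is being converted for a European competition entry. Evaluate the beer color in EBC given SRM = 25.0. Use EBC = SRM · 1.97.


EBC = 25.0 · 1.97

49.2500 EBC


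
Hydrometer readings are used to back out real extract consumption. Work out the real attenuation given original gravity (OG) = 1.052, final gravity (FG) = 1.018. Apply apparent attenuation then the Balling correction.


AA = (OG−FG)/(OG−1)·100;  RA = AA·0.8192
AA = (1.052 − 1.018)/(1.052 − 1)·100 = 65.3846
RA = 65.3846·0.8192

53.5631 %


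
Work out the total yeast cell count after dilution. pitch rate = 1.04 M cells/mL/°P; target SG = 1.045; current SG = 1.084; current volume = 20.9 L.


V_w = V·((SG_c−1)/(SG_t−1)−1);  °P = 259 − 259/SG_t;  cells = rate·(V+V_w)·°P
V_w = 20.9·((1.084−1)/(1.045−1)−1) = 18.1133
V_final = 20.9 + 18.1133 = 39.0133
°P = 259 − 259/1.045 = 11.1531
cells = 1.04·39.0133·11.1531

452.5248 billion cells


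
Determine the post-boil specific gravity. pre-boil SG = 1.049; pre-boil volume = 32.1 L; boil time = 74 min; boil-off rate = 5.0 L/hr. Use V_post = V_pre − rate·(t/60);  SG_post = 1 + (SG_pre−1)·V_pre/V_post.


V_post = 32.1 − 5.0·(74/60) = 25.9333
SG_post = 1 + (1.049 − 1)·32.1/25.9333

1.0607


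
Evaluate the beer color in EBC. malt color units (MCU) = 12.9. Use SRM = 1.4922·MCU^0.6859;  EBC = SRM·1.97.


SRM = 1.4922·12.9^0.6859 = 8.6215
EBC = 8.6215·1.97

16.9843 EBC


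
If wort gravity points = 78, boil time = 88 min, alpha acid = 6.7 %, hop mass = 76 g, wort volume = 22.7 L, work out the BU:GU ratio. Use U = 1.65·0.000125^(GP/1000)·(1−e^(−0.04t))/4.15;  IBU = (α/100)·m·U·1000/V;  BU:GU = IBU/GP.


U = 1.65·0.000125^(78/1000)·(1−e^(−0.04·88))/4.15 = 0.1914
IBU = (6.7/100)·76·0.1914·1000/22.7 = 42.9347
BU:GU = 42.9347/78

0.5504


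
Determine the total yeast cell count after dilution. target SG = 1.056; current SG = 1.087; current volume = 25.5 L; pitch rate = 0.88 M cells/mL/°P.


V_w = V·((SG_c−1)/(SG_t−1)−1);  °P = 259 − 259/SG_t;  cells = rate·(V+V_w)·°P
V_w = 25.5·((1.087−1)/(1.056−1)−1) = 14.1161
V_final = 25.5 + 14.1161 = 39.6161
°P = 259 − 259/1.056 = 13.7348
cells = 0.88·39.6161·13.7348

478.8262 billion cells


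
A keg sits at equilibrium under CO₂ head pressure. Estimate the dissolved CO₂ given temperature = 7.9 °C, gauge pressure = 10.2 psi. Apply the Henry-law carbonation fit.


vols = (P + 14.695)·(0.01821 + 0.09011·e^(−0.04·T))
vols = (10.2 + 14.695)·(0.01821 + 0.09011·e^(−0.04·7.9))

2.0888 volumes


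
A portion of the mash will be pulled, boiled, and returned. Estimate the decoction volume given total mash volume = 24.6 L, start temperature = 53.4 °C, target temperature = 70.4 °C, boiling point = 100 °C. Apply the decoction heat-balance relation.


V_dec = V_total·(T_target − T_start)/(T_boil − T_start)
V_dec = 24.6·(70.4 − 53.4)/(100 − 53.4)

8.9742 L


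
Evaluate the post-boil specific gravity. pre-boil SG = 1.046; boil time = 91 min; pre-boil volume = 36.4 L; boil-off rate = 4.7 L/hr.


V_post = V_pre − rate·(t/60);  SG_post = 1 + (SG_pre−1)·V_pre/V_post
V_post = 36.4 − 4.7·(91/60) = 29.2717
SG_post = 1 + (1.046 − 1)·36.4/29.2717

1.0572


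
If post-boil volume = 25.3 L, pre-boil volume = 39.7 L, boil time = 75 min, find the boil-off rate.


rate = (V_pre − V_post) / (t_min/60)
rate = (39.7 − 25.3) / (75/60)

11.5200 L/hr


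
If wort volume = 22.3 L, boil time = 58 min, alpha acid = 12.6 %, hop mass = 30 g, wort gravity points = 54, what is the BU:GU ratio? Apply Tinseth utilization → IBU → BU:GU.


U = 1.65·0.000125^(GP/1000)·(1−e^(−0.04t))/4.15;  IBU = (α/100)·m·U·1000/V;  BU:GU = IBU/GP
U = 1.65·0.000125^(54/1000)·(1−e^(−0.04·58))/4.15 = 0.2207
IBU = (12.6/100)·30·0.2207·1000/22.3 = 37.4051
BU:GU = 37.4051/54

0.6927


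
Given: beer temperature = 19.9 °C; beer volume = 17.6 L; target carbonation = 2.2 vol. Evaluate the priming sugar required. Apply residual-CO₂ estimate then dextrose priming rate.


residual = 14.695·(0.01821 + 0.09011·e^(−0.04·T));  sugar = (target − residual)·4.0·V
residual = 14.695·(0.01821 + 0.09011·e^(−0.04·19.9)) = 0.8650
sugar = (2.2 − 0.8650)·4.0·17.6

93.9863 g


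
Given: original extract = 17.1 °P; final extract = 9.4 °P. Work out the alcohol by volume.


SG = 259/(259 − P);  ABV = (OG − FG)·131.25
OG = 259/(259 − 17.1) = 1.0707
FG = 259/(259 − 9.4) = 1.0377
ABV = (1.0707 − 1.0377)·131.25

4.3352 % ABV


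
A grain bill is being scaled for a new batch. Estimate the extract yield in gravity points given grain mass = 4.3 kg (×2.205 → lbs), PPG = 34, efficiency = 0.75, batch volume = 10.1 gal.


points = lbs × PPG × eff / vol
lbs = 4.3 × 2.205 = 9.4815
points = 9.4815 × 34 × 0.75 / 10.1

23.9384 points


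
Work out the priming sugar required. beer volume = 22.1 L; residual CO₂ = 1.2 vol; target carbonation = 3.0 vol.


sugar = (target − residual)·4.0·V
sugar = (3.0 − 1.2)·4.0·22.1

159.1200 g


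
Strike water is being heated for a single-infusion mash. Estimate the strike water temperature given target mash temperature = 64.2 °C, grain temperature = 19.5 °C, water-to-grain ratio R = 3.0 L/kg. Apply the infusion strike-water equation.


T_strike = (0.41/R)·(T_mash − T_grain) + T_mash
T_strike = (0.41/3.0)·(64.2 − 19.5) + 64.2

70.3090 °C


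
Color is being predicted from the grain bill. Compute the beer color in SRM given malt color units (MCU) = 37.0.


SRM = 1.4922 · MCU^0.6859
SRM = 1.4922 · 37.0^0.6859

17.7606 SRM


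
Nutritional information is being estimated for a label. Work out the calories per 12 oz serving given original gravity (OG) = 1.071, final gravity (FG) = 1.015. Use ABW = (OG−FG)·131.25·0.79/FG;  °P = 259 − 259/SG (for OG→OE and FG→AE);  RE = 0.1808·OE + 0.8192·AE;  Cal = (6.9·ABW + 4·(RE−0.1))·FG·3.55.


ABW = (1.071 − 1.015)·131.25·0.79/1.015 = 5.7207
OE = 259 − 259/1.071 = 17.1699 °P
AE = 259 − 259/1.015 = 3.8276 °P
RE = 0.1808·17.1699 + 0.8192·3.8276 = 6.2399 °P
Cal = (6.9·5.7207 + 4·(6.2399−0.1))·1.015·3.55

230.7243 kcal


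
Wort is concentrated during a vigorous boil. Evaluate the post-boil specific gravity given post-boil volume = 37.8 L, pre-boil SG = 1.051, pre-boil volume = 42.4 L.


SG_post = 1 + (SG_pre − 1)·V_pre/V_post
pts_pre = (1.051 − 1)·1000 = 51.0000
pts_post = 51.0000·42.4/37.8 = 57.2063
SG_post = 1 + 57.2063/1000

1.0572


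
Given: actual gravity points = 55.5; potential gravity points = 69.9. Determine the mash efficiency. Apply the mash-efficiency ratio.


efficiency = actual / potential × 100
efficiency = 55.5 / 69.9 × 100

79.3991 %


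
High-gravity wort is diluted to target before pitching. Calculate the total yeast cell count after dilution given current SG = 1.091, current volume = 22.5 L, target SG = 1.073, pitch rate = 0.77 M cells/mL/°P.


V_w = V·((SG_c−1)/(SG_t−1)−1);  °P = 259 − 259/SG_t;  cells = rate·(V+V_w)·°P
V_w = 22.5·((1.091−1)/(1.073−1)−1) = 5.5479
V_final = 22.5 + 5.5479 = 28.0479
°P = 259 − 259/1.073 = 17.6207
cells = 0.77·28.0479·17.6207

380.5526 billion cells


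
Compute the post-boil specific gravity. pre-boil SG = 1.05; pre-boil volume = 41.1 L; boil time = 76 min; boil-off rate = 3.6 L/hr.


V_post = V_pre − rate·(t/60);  SG_post = 1 + (SG_pre−1)·V_pre/V_post
V_post = 41.1 − 3.6·(76/60) = 36.5400
SG_post = 1 + (1.05 − 1)·41.1/36.5400

1.0562


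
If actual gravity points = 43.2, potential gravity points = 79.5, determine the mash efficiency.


efficiency = actual / potential × 100
efficiency = 43.2 / 79.5 × 100

54.3396 %


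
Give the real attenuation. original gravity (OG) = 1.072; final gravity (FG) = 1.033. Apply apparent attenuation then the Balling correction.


AA = (OG−FG)/(OG−1)·100;  RA = AA·0.8192
AA = (1.072 − 1.033)/(1.072 − 1)·100 = 54.1667
RA = 54.1667·0.8192

44.3733 %


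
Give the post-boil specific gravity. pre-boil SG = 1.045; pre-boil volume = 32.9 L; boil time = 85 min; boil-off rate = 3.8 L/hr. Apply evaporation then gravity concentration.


V_post = V_pre − rate·(t/60);  SG_post = 1 + (SG_pre−1)·V_pre/V_post
V_post = 32.9 − 3.8·(85/60) = 27.5167
SG_post = 1 + (1.045 − 1)·32.9/27.5167

1.0538


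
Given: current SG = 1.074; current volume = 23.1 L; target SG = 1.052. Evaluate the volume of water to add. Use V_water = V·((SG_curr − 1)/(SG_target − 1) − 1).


V_water = 23.1·((1.074 − 1)/(1.052 − 1) − 1)

9.7731 L


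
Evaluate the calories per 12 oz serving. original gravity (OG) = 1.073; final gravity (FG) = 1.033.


ABW = (OG−FG)·131.25·0.79/FG;  °P = 259 − 259/SG (for OG→OE and FG→AE);  RE = 0.1808·OE + 0.8192·AE;  Cal = (6.9·ABW + 4·(RE−0.1))·FG·3.55
ABW = (1.073 − 1.033)·131.25·0.79/1.033 = 4.0150
OE = 259 − 259/1.073 = 17.6207 °P
AE = 259 − 259/1.033 = 8.2740 °P
RE = 0.1808·17.6207 + 0.8192·8.2740 = 9.9638 °P
Cal = (6.9·4.0150 + 4·(9.9638−0.1))·1.033·3.55

246.2819 kcal


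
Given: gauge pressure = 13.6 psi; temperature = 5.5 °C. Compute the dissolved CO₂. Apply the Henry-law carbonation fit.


vols = (P + 14.695)·(0.01821 + 0.09011·e^(−0.04·T))
vols = (13.6 + 14.695)·(0.01821 + 0.09011·e^(−0.04·5.5))

2.5614 volumes


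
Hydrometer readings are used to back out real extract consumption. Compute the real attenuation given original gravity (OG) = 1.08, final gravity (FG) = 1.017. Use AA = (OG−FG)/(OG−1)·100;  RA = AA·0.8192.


AA = (1.08 − 1.017)/(1.08 − 1)·100 = 78.7500
RA = 78.7500·0.8192

64.5120 %


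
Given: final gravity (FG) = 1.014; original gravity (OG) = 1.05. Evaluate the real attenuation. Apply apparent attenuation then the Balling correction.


AA = (OG−FG)/(OG−1)·100;  RA = AA·0.8192
AA = (1.05 − 1.014)/(1.05 − 1)·100 = 72.0000
RA = 72.0000·0.8192

58.9824 %


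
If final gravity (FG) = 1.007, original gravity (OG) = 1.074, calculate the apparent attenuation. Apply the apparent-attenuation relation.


AA = (OG − FG)/(OG − 1) · 100
AA = (1.074 − 1.007)/(1.074 − 1) · 100

90.5405 %


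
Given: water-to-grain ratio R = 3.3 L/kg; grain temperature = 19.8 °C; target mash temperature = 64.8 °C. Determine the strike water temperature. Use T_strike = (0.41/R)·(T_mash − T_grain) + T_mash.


T_strike = (0.41/3.3)·(64.8 − 19.8) + 64.8

70.3909 °C


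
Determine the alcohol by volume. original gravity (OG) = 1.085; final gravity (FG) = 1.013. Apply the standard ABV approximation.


ABV = (OG − FG) · 131.25
ABV = (1.085 − 1.013) · 131.25

9.4500 % ABV


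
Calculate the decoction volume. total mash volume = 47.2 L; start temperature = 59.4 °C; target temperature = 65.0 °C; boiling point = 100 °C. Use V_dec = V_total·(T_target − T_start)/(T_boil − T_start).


V_dec = 47.2·(65.0 − 59.4)/(100 − 59.4)

6.5103 L


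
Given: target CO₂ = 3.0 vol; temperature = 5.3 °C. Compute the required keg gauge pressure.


psi = vols/(0.01821 + 0.09011·e^(−0.04·T)) − 14.695
psi = 3.0/(0.01821 + 0.09011·e^(−0.04·5.3)) − 14.695

18.2337 psi


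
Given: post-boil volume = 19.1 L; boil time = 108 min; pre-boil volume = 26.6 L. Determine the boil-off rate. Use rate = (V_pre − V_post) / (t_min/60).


rate = (26.6 − 19.1) / (108/60)

4.1667 L/hr


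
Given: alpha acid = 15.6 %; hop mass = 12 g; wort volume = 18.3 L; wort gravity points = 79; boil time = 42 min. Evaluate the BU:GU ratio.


U = 1.65·0.000125^(GP/1000)·(1−e^(−0.04t))/4.15;  IBU = (α/100)·m·U·1000/V;  BU:GU = IBU/GP
U = 1.65·0.000125^(79/1000)·(1−e^(−0.04·42))/4.15 = 0.1590
IBU = (15.6/100)·12·0.1590·1000/18.3 = 16.2694
BU:GU = 16.2694/79

0.2059


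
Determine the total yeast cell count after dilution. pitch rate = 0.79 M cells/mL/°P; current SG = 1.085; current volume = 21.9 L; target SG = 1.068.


V_w = V·((SG_c−1)/(SG_t−1)−1);  °P = 259 − 259/SG_t;  cells = rate·(V+V_w)·°P
V_w = 21.9·((1.085−1)/(1.068−1)−1) = 5.4750
V_final = 21.9 + 5.4750 = 27.3750
°P = 259 − 259/1.068 = 16.4906
cells = 0.79·27.3750·16.4906

356.6306 billion cells


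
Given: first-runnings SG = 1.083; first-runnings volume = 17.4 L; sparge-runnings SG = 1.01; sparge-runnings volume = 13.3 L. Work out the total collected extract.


total = Σ (SG_i − 1)·1000·V_i
first = (1.083 − 1)·1000·17.4 = 1444.2000
sparge = (1.01 − 1)·1000·13.3 = 133.0000
total = 1444.2000 + 133.0000

1577.2000 gravity·L


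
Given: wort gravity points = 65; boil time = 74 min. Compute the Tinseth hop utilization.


U = 1.65·0.000125^(GP/1000) · (1 − e^(−0.04·t))/4.15
bigness = 1.65·0.000125^(65/1000) = 0.9200
boil_factor = (1 − e^(−0.04·74))/4.15 = 0.2285
U = 0.9200 · 0.2285

0.2102


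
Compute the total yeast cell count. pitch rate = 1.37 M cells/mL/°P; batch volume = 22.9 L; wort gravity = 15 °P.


cells (billions) = rate · V_L · °P
cells = 1.37 · 22.9 · 15

470.5950 billion cells


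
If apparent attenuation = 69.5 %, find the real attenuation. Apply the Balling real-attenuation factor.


RA = AA · 0.8192
RA = 69.5 · 0.8192

56.9344 %


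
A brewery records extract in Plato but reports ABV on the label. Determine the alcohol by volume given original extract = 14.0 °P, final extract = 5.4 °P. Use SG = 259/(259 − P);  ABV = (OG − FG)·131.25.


OG = 259/(259 − 14.0) = 1.0571
FG = 259/(259 − 5.4) = 1.0213
ABV = (1.0571 − 1.0213)·131.25

4.7052 % ABV


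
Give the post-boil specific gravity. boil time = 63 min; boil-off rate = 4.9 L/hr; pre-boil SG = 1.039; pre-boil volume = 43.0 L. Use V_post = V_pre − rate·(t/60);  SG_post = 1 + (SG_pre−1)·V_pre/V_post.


V_post = 43.0 − 4.9·(63/60) = 37.8550
SG_post = 1 + (1.039 − 1)·43.0/37.8550

1.0443


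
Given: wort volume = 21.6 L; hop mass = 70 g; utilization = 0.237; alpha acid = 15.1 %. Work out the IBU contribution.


IBU = (α/100)·mass·U·1000 / V
IBU = (15.1/100)·70·0.237·1000 / 21.6

115.9764 IBU


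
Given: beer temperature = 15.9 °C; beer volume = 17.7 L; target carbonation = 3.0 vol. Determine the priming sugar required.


residual = 14.695·(0.01821 + 0.09011·e^(−0.04·T));  sugar = (target − residual)·4.0·V
residual = 14.695·(0.01821 + 0.09011·e^(−0.04·15.9)) = 0.9686
sugar = (3.0 − 0.9686)·4.0·17.7

143.8219 g


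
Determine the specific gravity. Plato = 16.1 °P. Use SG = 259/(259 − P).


SG = 259/(259 − 16.1)

1.0663


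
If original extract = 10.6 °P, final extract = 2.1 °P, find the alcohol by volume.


SG = 259/(259 − P);  ABV = (OG − FG)·131.25
OG = 259/(259 − 10.6) = 1.0427
FG = 259/(259 − 2.1) = 1.0082
ABV = (1.0427 − 1.0082)·131.25

4.5280 % ABV


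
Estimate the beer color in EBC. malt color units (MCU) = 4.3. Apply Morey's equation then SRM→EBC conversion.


SRM = 1.4922·MCU^0.6859;  EBC = SRM·1.97
SRM = 1.4922·4.3^0.6859 = 4.0581
EBC = 4.0581·1.97

7.9945 EBC


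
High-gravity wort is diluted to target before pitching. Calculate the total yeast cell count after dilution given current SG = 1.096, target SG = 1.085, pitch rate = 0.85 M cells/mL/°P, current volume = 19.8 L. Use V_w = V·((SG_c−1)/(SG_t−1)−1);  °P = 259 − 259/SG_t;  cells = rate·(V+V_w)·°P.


V_w = 19.8·((1.096−1)/(1.085−1)−1) = 2.5624
V_final = 19.8 + 2.5624 = 22.3624
°P = 259 − 259/1.085 = 20.2903
cells = 0.85·22.3624·20.2903

385.6785 billion cells


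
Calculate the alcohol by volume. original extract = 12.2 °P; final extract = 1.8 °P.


SG = 259/(259 − P);  ABV = (OG − FG)·131.25
OG = 259/(259 − 12.2) = 1.0494
FG = 259/(259 − 1.8) = 1.0070
ABV = (1.0494 − 1.0070)·131.25

5.5695 % ABV


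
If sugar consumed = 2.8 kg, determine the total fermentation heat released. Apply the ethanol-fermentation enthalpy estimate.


Q = m_sugar · 590 kJ/kg
Q = 2.8 · 590

1652.0000 kJ


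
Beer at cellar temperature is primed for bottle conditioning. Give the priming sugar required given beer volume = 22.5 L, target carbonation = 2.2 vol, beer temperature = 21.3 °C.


residual = 14.695·(0.01821 + 0.09011·e^(−0.04·T));  sugar = (target − residual)·4.0·V
residual = 14.695·(0.01821 + 0.09011·e^(−0.04·21.3)) = 0.8324
sugar = (2.2 − 0.8324)·4.0·22.5

123.0810 g


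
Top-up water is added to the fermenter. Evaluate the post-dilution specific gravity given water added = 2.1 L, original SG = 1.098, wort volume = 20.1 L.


SG_new = 1 + (SG_old − 1)·V_old/(V_old + V_water)
pts = (1.098 − 1)·1000·20.1/(20.1 + 2.1) = 88.7297
SG_new = 1 + 88.7297/1000

1.0887


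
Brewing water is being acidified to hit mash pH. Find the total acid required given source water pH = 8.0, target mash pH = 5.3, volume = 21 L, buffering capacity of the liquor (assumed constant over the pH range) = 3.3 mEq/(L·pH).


acid = buffering capacity · (pH_source − pH_target) · V
acid = 3.3 · (8.0 − 5.3) · 21

187.1100 mEq


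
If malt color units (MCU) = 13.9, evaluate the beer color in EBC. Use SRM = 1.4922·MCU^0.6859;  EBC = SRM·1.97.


SRM = 1.4922·13.9^0.6859 = 9.0745
EBC = 9.0745·1.97

17.8767 EBC


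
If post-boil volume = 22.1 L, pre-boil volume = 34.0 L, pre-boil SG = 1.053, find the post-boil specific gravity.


SG_post = 1 + (SG_pre − 1)·V_pre/V_post
pts_pre = (1.053 − 1)·1000 = 53.0000
pts_post = 53.0000·34.0/22.1 = 81.5385
SG_post = 1 + 81.5385/1000

1.0815


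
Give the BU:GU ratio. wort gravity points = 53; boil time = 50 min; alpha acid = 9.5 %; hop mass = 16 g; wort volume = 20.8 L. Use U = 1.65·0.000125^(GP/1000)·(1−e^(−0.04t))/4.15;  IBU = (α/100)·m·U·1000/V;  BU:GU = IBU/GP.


U = 1.65·0.000125^(53/1000)·(1−e^(−0.04·50))/4.15 = 0.2135
IBU = (9.5/100)·16·0.2135·1000/20.8 = 15.6027
BU:GU = 15.6027/53

0.2944


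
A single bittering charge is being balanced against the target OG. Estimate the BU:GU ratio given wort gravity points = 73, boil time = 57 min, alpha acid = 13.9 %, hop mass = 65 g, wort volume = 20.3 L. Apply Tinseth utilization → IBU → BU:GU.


U = 1.65·0.000125^(GP/1000)·(1−e^(−0.04t))/4.15;  IBU = (α/100)·m·U·1000/V;  BU:GU = IBU/GP
U = 1.65·0.000125^(73/1000)·(1−e^(−0.04·57))/4.15 = 0.1852
IBU = (13.9/100)·65·0.1852·1000/20.3 = 82.4292
BU:GU = 82.4292/73

1.1292


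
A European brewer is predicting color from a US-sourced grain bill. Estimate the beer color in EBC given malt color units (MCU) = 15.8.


SRM = 1.4922·MCU^0.6859;  EBC = SRM·1.97
SRM = 1.4922·15.8^0.6859 = 9.9080
EBC = 9.9080·1.97

19.5188 EBC


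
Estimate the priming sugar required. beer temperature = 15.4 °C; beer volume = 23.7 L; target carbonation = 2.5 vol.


residual = 14.695·(0.01821 + 0.09011·e^(−0.04·T));  sugar = (target − residual)·4.0·V
residual = 14.695·(0.01821 + 0.09011·e^(−0.04·15.4)) = 0.9828
sugar = (2.5 − 0.9828)·4.0·23.7

143.8326 g


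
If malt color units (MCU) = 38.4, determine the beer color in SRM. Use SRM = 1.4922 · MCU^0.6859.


SRM = 1.4922 · 38.4^0.6859

18.2188 SRM


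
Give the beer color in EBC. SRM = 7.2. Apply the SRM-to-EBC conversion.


EBC = SRM · 1.97
EBC = 7.2 · 1.97

14.1840 EBC


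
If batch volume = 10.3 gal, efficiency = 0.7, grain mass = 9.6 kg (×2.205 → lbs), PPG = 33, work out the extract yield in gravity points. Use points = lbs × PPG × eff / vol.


lbs = 9.6 × 2.205 = 21.1680
points = 21.1680 × 33 × 0.7 / 10.3

47.4739 points


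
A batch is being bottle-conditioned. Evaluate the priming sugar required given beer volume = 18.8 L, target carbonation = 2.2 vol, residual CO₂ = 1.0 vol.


sugar = (target − residual)·4.0·V
sugar = (2.2 − 1.0)·4.0·18.8

90.2400 g


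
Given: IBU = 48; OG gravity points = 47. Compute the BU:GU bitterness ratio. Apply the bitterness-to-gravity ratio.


BU:GU = IBU / OG_points
BU:GU = 48 / 47

1.0213


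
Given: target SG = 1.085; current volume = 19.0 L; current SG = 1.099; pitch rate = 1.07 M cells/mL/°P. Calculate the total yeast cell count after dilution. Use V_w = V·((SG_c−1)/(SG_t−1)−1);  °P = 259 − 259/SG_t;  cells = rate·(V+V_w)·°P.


V_w = 19.0·((1.099−1)/(1.085−1)−1) = 3.1294
V_final = 19.0 + 3.1294 = 22.1294
°P = 259 − 259/1.085 = 20.2903
cells = 1.07·22.1294·20.2903

480.4438 billion cells


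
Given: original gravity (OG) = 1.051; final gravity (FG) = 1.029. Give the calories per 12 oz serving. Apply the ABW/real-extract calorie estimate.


ABW = (OG−FG)·131.25·0.79/FG;  °P = 259 − 259/SG (for OG→OE and FG→AE);  RE = 0.1808·OE + 0.8192·AE;  Cal = (6.9·ABW + 4·(RE−0.1))·FG·3.55
ABW = (1.051 − 1.029)·131.25·0.79/1.029 = 2.2168
OE = 259 − 259/1.051 = 12.5680 °P
AE = 259 − 259/1.029 = 7.2993 °P
RE = 0.1808·12.5680 + 0.8192·7.2993 = 8.2519 °P
Cal = (6.9·2.2168 + 4·(8.2519−0.1))·1.029·3.55

174.9901 kcal


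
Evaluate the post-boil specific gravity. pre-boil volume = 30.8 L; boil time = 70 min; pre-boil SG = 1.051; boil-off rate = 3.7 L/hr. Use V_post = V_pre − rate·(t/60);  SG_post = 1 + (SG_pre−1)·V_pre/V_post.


V_post = 30.8 − 3.7·(70/60) = 26.4833
SG_post = 1 + (1.051 − 1)·30.8/26.4833

1.0593


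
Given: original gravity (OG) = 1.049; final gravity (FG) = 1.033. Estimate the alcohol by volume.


ABV = (OG − FG) · 131.25
ABV = (1.049 − 1.033) · 131.25

2.1000 % ABV


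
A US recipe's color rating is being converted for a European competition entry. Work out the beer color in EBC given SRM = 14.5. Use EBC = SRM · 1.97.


EBC = 14.5 · 1.97

28.5650 EBC


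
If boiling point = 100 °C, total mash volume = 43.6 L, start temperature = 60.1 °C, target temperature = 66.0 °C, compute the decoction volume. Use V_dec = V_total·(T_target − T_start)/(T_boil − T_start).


V_dec = 43.6·(66.0 − 60.1)/(100 − 60.1)

6.4471 L


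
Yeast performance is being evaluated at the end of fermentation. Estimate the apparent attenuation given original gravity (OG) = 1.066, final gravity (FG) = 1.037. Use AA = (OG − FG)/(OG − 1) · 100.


AA = (1.066 − 1.037)/(1.066 − 1) · 100

43.9394 %


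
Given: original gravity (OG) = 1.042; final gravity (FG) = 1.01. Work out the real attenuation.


AA = (OG−FG)/(OG−1)·100;  RA = AA·0.8192
AA = (1.042 − 1.01)/(1.042 − 1)·100 = 76.1905
RA = 76.1905·0.8192

62.4152 %


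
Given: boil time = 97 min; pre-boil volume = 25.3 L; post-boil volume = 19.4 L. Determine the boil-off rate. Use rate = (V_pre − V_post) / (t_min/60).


rate = (25.3 − 19.4) / (97/60)

3.6495 L/hr


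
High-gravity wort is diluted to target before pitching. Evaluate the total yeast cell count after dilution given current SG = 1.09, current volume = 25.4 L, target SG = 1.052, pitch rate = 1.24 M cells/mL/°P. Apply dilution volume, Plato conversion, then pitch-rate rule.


V_w = V·((SG_c−1)/(SG_t−1)−1);  °P = 259 − 259/SG_t;  cells = rate·(V+V_w)·°P
V_w = 25.4·((1.09−1)/(1.052−1)−1) = 18.5615
V_final = 25.4 + 18.5615 = 43.9615
°P = 259 − 259/1.052 = 12.8023
cells = 1.24·43.9615·12.8023

697.8819 billion cells


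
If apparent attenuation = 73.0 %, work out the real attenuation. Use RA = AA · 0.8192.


RA = 73.0 · 0.8192

59.8016 %


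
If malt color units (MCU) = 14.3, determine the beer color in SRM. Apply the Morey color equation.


SRM = 1.4922 · MCU^0.6859
SRM = 1.4922 · 14.3^0.6859

9.2528 SRM


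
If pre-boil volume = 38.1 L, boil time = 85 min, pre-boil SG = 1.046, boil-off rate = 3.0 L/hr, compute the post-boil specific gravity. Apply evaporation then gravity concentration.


V_post = V_pre − rate·(t/60);  SG_post = 1 + (SG_pre−1)·V_pre/V_post
V_post = 38.1 − 3.0·(85/60) = 33.8500
SG_post = 1 + (1.046 − 1)·38.1/33.8500

1.0518


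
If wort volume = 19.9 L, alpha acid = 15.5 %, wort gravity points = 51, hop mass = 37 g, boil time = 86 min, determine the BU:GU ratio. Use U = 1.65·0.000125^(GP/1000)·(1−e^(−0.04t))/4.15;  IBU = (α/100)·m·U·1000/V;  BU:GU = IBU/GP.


U = 1.65·0.000125^(51/1000)·(1−e^(−0.04·86))/4.15 = 0.2433
IBU = (15.5/100)·37·0.2433·1000/19.9 = 70.1302
BU:GU = 70.1302/51

1.3751


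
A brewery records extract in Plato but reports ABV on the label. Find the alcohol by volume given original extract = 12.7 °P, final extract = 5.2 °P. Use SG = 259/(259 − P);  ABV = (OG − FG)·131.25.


OG = 259/(259 − 12.7) = 1.0516
FG = 259/(259 − 5.2) = 1.0205
ABV = (1.0516 − 1.0205)·131.25

4.0785 % ABV


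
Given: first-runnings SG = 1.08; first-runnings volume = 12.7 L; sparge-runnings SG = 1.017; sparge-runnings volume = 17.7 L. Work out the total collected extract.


total = Σ (SG_i − 1)·1000·V_i
first = (1.08 − 1)·1000·12.7 = 1016.0000
sparge = (1.017 − 1)·1000·17.7 = 300.9000
total = 1016.0000 + 300.9000

1316.9000 gravity·L


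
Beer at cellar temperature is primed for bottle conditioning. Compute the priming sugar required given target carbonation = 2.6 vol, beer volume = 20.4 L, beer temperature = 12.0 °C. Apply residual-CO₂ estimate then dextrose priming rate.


residual = 14.695·(0.01821 + 0.09011·e^(−0.04·T));  sugar = (target − residual)·4.0·V
residual = 14.695·(0.01821 + 0.09011·e^(−0.04·12.0)) = 1.0870
sugar = (2.6 − 1.0870)·4.0·20.4

123.4634 g


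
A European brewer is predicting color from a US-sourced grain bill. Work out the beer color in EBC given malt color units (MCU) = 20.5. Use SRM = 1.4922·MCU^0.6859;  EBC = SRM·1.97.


SRM = 1.4922·20.5^0.6859 = 11.8457
EBC = 11.8457·1.97

23.3359 EBC


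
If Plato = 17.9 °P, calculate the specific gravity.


SG = 259/(259 − P)
SG = 259/(259 − 17.9)

1.0742


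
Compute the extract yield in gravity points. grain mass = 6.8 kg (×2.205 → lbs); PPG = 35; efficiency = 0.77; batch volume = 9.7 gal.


points = lbs × PPG × eff / vol
lbs = 6.8 × 2.205 = 14.9940
points = 14.9940 × 35 × 0.77 / 9.7

41.6586 points


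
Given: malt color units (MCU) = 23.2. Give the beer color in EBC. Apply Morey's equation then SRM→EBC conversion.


SRM = 1.4922·MCU^0.6859;  EBC = SRM·1.97
SRM = 1.4922·23.2^0.6859 = 12.8948
EBC = 12.8948·1.97

25.4028 EBC


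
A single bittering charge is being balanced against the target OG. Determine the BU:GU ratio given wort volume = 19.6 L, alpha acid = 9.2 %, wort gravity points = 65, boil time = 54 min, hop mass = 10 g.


U = 1.65·0.000125^(GP/1000)·(1−e^(−0.04t))/4.15;  IBU = (α/100)·m·U·1000/V;  BU:GU = IBU/GP
U = 1.65·0.000125^(65/1000)·(1−e^(−0.04·54))/4.15 = 0.1961
IBU = (9.2/100)·10·0.1961·1000/19.6 = 9.2056
BU:GU = 9.2056/65

0.1416


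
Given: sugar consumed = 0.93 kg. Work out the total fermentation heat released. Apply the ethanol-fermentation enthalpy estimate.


Q = m_sugar · 590 kJ/kg
Q = 0.93 · 590

548.7000 kJ


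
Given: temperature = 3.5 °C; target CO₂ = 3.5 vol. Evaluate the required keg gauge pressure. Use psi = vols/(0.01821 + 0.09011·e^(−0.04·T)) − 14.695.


psi = 3.5/(0.01821 + 0.09011·e^(−0.04·3.5)) − 14.695

21.5564 psi


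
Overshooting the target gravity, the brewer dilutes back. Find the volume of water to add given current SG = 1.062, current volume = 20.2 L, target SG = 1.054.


V_water = V·((SG_curr − 1)/(SG_target − 1) − 1)
V_water = 20.2·((1.062 − 1)/(1.054 − 1) − 1)

2.9926 L


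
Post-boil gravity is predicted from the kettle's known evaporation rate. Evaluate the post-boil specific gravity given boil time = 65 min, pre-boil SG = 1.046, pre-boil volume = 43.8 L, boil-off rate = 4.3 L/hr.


V_post = V_pre − rate·(t/60);  SG_post = 1 + (SG_pre−1)·V_pre/V_post
V_post = 43.8 − 4.3·(65/60) = 39.1417
SG_post = 1 + (1.046 − 1)·43.8/39.1417

1.0515


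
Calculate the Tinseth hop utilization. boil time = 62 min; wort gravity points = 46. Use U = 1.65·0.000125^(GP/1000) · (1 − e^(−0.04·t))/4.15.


bigness = 1.65·0.000125^(46/1000) = 1.0913
boil_factor = (1 − e^(−0.04·62))/4.15 = 0.2208
U = 1.0913 · 0.2208

0.2409


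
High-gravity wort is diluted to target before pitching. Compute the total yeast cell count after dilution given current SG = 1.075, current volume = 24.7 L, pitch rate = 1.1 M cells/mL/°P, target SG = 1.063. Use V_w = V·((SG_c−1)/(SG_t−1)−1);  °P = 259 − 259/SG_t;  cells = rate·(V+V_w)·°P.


V_w = 24.7·((1.075−1)/(1.063−1)−1) = 4.7048
V_final = 24.7 + 4.7048 = 29.4048
°P = 259 − 259/1.063 = 15.3500
cells = 1.1·29.4048·15.3500

496.4979 billion cells


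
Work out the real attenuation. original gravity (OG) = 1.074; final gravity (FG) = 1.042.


AA = (OG−FG)/(OG−1)·100;  RA = AA·0.8192
AA = (1.074 − 1.042)/(1.074 − 1)·100 = 43.2432
RA = 43.2432·0.8192

35.4249 %


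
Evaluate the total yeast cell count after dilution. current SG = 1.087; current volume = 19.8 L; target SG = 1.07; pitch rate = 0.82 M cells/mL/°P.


V_w = V·((SG_c−1)/(SG_t−1)−1);  °P = 259 − 259/SG_t;  cells = rate·(V+V_w)·°P
V_w = 19.8·((1.087−1)/(1.07−1)−1) = 4.8086
V_final = 19.8 + 4.8086 = 24.6086
°P = 259 − 259/1.07 = 16.9439
cells = 0.82·24.6086·16.9439

341.9120 billion cells


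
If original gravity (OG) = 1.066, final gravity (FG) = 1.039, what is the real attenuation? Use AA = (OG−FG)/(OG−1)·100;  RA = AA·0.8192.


AA = (1.066 − 1.039)/(1.066 − 1)·100 = 40.9091
RA = 40.9091·0.8192

33.5127 %


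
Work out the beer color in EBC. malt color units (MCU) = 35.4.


SRM = 1.4922·MCU^0.6859;  EBC = SRM·1.97
SRM = 1.4922·35.4^0.6859 = 17.2301
EBC = 17.2301·1.97

33.9433 EBC


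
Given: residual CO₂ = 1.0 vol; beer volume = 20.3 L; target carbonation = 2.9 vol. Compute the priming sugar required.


sugar = (target − residual)·4.0·V
sugar = (2.9 − 1.0)·4.0·20.3

154.2800 g


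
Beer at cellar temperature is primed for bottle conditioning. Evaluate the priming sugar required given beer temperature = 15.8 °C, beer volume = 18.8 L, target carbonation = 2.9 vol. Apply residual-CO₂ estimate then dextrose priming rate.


residual = 14.695·(0.01821 + 0.09011·e^(−0.04·T));  sugar = (target − residual)·4.0·V
residual = 14.695·(0.01821 + 0.09011·e^(−0.04·15.8)) = 0.9714
sugar = (2.9 − 0.9714)·4.0·18.8

145.0287 g


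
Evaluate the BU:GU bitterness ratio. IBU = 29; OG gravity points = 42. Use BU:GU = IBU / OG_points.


BU:GU = 29 / 42

0.6905


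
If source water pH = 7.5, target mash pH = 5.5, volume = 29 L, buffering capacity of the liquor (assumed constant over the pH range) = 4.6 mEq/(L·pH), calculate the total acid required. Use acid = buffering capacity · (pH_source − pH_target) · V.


acid = 4.6 · (7.5 − 5.5) · 29

266.8000 mEq


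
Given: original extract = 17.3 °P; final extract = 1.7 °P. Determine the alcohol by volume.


SG = 259/(259 − P);  ABV = (OG − FG)·131.25
OG = 259/(259 − 17.3) = 1.0716
FG = 259/(259 − 1.7) = 1.0066
ABV = (1.0716 − 1.0066)·131.25

8.5272 % ABV


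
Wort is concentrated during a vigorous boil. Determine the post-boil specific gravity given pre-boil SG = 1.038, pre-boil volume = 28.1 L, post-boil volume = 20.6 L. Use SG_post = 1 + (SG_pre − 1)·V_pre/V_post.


pts_pre = (1.038 − 1)·1000 = 38.0000
pts_post = 38.0000·28.1/20.6 = 51.8350
SG_post = 1 + 51.8350/1000

1.0518
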